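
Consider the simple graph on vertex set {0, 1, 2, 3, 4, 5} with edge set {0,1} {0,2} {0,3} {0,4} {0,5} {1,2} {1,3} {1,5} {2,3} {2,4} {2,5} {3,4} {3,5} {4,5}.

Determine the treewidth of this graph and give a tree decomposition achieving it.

Treewidth 4.
One optimal decomposition is:
Bags: B1 = {0, 1, 2, 3, 5}  B2 = {0, 2, 3, 4, 5}
Tree: B1–B2

Each bag holds 5 vertices, so the decomposition has width 4, which upper-bounds the treewidth. For the lower bound, the 5 vertices {0, 1, 2, 3, 5} are pairwise adjacent, and any tree decomposition puts a clique entirely inside one bag — forcing width ≥ 4. The upper and lower bounds meet at 4, so that is the treewidth.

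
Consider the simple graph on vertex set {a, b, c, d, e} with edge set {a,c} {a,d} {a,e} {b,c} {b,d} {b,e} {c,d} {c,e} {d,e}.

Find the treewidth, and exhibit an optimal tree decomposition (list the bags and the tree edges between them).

Every bag has size at most 4, so the width is 4 − 1 = 3 and tw(G) ≤ 3. On the other hand G contains the 4-clique {a, c, d, e}. A clique must lie in a single bag of any decomposition, so no decomposition can have width below 3. The upper and lower bounds meet at 3, so that is the treewidth.

Treewidth 3.
One such decomposition:
Bags: B1 = {b, c, d, e}  B2 = {a, c, d, e}
Tree: B1–B2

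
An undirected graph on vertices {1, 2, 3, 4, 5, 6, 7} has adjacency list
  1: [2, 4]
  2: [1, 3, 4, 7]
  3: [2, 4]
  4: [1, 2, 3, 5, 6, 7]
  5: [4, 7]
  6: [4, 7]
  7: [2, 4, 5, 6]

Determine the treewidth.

2

A width-2 tree decomposition is:
Bags: B1 = {4, 6, 7}  B2 = {2, 4, 7}  B3 = {4, 5, 7}  B4 = {2, 3, 4}  B5 = {1, 2, 4}
Tree: B1–B2, B1–B3, B2–B4, B4–B5
Every bag has size at most 3, so the width is 3 − 1 = 2 and tw(G) ≤ 2. For the lower bound, the 3 vertices {1, 2, 4} are pairwise adjacent, and any tree decomposition puts a clique entirely inside one bag — forcing width ≥ 2. Therefore the treewidth is 2.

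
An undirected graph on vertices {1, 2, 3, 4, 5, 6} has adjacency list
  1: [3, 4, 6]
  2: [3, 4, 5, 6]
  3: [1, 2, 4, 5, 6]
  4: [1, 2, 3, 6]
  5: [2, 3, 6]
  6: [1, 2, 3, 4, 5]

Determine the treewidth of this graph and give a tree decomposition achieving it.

Each bag holds 4 vertices, so the decomposition has width 3, which upper-bounds the treewidth. Conversely, {1, 3, 4, 6} is a clique of size 4, and the vertices of any clique must share a bag in every tree decomposition; so some bag has ≥ 4 vertices and tw(G) ≥ 3. Hence tw(G) = 3 exactly.

Treewidth 3.
One optimal decomposition is:
Bags: B1 = {2, 3, 5, 6}  B2 = {2, 3, 4, 6}  B3 = {1, 3, 4, 6}
Tree: B1–B2, B2–B3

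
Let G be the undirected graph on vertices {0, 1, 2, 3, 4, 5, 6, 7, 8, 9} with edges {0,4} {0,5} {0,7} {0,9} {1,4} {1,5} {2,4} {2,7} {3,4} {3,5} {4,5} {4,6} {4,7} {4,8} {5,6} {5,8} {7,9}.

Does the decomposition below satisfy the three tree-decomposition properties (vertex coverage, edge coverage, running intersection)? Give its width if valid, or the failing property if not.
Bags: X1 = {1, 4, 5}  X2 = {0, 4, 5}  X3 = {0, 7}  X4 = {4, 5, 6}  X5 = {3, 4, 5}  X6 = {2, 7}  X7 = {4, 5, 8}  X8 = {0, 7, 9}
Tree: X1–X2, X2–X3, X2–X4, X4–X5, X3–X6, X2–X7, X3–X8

No — edge (4,7) lies in no bag.

A tree decomposition must satisfy three properties: every vertex lies in some bag; for every edge, both endpoints lie together in some bag; and for every vertex, the bags containing it form a connected subtree. Here edge (4,7) lies in no bag, so the decomposition is invalid.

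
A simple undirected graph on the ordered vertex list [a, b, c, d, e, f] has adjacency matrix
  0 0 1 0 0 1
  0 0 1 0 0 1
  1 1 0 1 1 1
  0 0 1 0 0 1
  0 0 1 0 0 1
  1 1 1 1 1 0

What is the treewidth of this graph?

2

A width-2 tree decomposition is:
Bags: B1 = {c, d, f}  B2 = {b, c, f}  B3 = {a, c, f}  B4 = {c, e, f}
Tree: B1–B2, B1–B3, B1–B4
Each bag holds 3 vertices, so the decomposition has width 2, which upper-bounds the treewidth. For the lower bound, the 3 vertices {c, d, f} are pairwise adjacent, and any tree decomposition puts a clique entirely inside one bag — forcing width ≥ 2. The upper and lower bounds meet at 2, so that is the treewidth.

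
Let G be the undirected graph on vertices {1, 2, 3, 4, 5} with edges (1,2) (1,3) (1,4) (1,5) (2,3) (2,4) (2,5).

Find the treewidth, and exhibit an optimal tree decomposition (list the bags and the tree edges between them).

Treewidth 2.
Bags: B1 = {1, 2, 3}  B2 = {1, 2, 5}  B3 = {1, 2, 4}
Tree: B1–B2, B2–B3

Every bag has size at most 3, so the width is 3 − 1 = 2 and tw(G) ≤ 2. On the other hand G contains the 3-clique {1, 2, 3}. A clique must lie in a single bag of any decomposition, so no decomposition can have width below 2. Combining the bounds, tw(G) = 2.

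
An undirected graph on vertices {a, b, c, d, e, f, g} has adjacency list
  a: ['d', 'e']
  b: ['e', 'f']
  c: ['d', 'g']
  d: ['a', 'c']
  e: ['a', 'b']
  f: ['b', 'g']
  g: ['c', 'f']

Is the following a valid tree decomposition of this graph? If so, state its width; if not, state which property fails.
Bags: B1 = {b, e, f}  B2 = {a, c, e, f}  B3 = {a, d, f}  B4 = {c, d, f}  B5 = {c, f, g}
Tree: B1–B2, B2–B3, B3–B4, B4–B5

No — bags containing vertex c are not connected in the tree.

A tree decomposition must satisfy three properties: every vertex lies in some bag; for every edge, both endpoints lie together in some bag; and for every vertex, the bags containing it form a connected subtree. Here bags containing vertex c are not connected in the tree, so the decomposition is invalid.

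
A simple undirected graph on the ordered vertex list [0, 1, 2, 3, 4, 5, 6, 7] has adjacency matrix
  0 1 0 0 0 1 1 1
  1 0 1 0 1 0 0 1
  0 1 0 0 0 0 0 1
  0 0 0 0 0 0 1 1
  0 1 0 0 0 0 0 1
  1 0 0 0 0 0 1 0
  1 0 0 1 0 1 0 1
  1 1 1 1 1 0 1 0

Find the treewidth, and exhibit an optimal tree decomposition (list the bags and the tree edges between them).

Treewidth 2.
One optimal decomposition is:
Bags: B1 = {0, 6, 7}  B2 = {0, 1, 7}  B3 = {3, 6, 7}  B4 = {1, 2, 7}  B5 = {1, 4, 7}  B6 = {0, 5, 6}
Tree: B1–B2, B1–B3, B2–B4, B2–B5, B1–B6

Each bag holds 3 vertices, so the decomposition has width 2, which upper-bounds the treewidth. For the lower bound, the 3 vertices {0, 5, 6} are pairwise adjacent, and any tree decomposition puts a clique entirely inside one bag — forcing width ≥ 2. Therefore the treewidth is 2.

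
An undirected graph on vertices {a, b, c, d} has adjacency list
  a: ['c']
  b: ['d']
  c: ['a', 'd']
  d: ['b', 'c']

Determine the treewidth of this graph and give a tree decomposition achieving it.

Treewidth 1.
One such decomposition:
Bags: B1 = {a, c}  B2 = {c, d}  B3 = {b, d}
Tree: B1–B2, B2–B3

Each bag holds 2 vertices, so the decomposition has width 1, which upper-bounds the treewidth. Since G has at least one edge (e.g. a–c), it is not an edgeless graph, so tw(G) ≥ 1. Hence tw(G) = 1 exactly.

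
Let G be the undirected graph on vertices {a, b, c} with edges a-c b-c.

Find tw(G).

1

A width-1 tree decomposition is:
Bags: B1 = {b, c}  B2 = {a, c}
Tree: B1–B2
The largest bag has 2 vertices, giving width 1; this decomposition certifies tw(G) ≤ 1. Since G has at least one edge (e.g. c–b), it is not an edgeless graph, so tw(G) ≥ 1. Combining the bounds, tw(G) = 1.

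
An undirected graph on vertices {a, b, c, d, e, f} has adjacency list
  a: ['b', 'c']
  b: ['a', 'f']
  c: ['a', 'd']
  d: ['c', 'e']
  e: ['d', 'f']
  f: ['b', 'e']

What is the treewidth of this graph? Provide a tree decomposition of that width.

Treewidth 2.
One such decomposition:
Bags: B1 = {a, b, f}  B2 = {a, c, f}  B3 = {c, d, f}  B4 = {d, e, f}
Tree: B1–B2, B2–B3, B3–B4

The largest bag has 3 vertices, giving width 2; this decomposition certifies tw(G) ≤ 2. The edges f–b–a–c–d–e–f form a cycle, so G is not a tree and its treewidth is at least 2. The upper and lower bounds meet at 2, so that is the treewidth.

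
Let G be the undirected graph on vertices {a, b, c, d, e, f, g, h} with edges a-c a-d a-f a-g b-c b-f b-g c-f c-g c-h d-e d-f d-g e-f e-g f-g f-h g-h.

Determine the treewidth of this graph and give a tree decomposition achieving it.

Treewidth 3.
One optimal decomposition is:
Bags: B1 = {c, f, g, h}  B2 = {a, c, f, g}  B3 = {a, d, f, g}  B4 = {b, c, f, g}  B5 = {d, e, f, g}
Tree: B1–B2, B2–B3, B1–B4, B3–B5

The largest bag has 4 vertices, giving width 3; this decomposition certifies tw(G) ≤ 3. On the other hand G contains the 4-clique {d, e, f, g}. A clique must lie in a single bag of any decomposition, so no decomposition can have width below 3. Combining the bounds, tw(G) = 3.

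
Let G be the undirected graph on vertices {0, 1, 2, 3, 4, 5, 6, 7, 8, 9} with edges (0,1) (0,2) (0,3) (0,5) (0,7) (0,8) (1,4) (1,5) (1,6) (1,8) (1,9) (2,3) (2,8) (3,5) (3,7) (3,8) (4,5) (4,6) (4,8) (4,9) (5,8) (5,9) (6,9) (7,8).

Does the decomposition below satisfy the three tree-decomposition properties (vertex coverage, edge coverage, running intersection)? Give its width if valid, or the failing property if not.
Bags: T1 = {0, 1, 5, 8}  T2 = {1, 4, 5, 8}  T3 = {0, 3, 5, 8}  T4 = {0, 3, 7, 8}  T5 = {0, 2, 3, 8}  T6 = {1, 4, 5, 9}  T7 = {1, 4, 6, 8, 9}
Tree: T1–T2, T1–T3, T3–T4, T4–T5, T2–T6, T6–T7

No — bags containing vertex 8 are not connected in the tree.

A tree decomposition must satisfy three properties: every vertex lies in some bag; for every edge, both endpoints lie together in some bag; and for every vertex, the bags containing it form a connected subtree. Here bags containing vertex 8 are not connected in the tree, so the decomposition is invalid.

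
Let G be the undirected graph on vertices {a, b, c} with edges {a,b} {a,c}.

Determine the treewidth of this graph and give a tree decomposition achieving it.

Every bag has size at most 2, so the width is 2 − 1 = 1 and tw(G) ≤ 1. G has an edge, so its treewidth is at least 1. The upper and lower bounds meet at 1, so that is the treewidth.

Treewidth 1.
Bags: B1 = {a, b}  B2 = {a, c}
Tree: B1–B2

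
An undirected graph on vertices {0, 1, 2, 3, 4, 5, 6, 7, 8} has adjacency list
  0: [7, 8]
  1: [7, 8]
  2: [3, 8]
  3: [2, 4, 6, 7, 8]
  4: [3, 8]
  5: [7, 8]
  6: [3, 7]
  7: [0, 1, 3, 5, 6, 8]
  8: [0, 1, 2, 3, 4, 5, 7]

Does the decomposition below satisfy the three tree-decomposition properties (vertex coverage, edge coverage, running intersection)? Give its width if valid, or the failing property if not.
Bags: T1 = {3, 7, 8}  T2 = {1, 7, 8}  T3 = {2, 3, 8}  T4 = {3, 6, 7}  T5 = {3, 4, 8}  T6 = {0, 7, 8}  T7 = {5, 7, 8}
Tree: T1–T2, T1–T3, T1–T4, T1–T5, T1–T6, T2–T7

Yes; width 2.

Vertex coverage: the bags together contain {0, 1, 2, 3, 4, 5, 6, 7, 8}, the full vertex set. Edge coverage: each edge of G has both endpoints in at least one bag. Running intersection: for every vertex, the bags containing it form a connected subtree. All three properties hold, so this is a valid tree decomposition of width max|bag| − 1 = 2, and hence tw(G) ≤ 2.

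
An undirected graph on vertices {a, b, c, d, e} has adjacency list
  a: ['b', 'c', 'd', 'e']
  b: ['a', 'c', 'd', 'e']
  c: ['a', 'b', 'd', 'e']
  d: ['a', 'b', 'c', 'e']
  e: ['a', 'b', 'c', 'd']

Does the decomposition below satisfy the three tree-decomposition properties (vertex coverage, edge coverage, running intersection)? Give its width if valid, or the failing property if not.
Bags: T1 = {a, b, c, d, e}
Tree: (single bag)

Vertex coverage: the bags together contain {a, b, c, d, e}, the full vertex set. Edge coverage: each edge of G has both endpoints in at least one bag. Running intersection: for every vertex, the bags containing it form a connected subtree. All three properties hold, so this is a valid tree decomposition of width max|bag| − 1 = 4, and hence tw(G) ≤ 4.

Yes; width 4.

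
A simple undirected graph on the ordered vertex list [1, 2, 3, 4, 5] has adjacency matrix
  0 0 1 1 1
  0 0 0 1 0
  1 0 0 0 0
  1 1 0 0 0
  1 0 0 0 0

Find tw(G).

1

A width-1 tree decomposition is:
Bags: B1 = {1, 4}  B2 = {1, 5}  B3 = {2, 4}  B4 = {1, 3}
Tree: B1–B2, B1–B3, B1–B4
The largest bag has 2 vertices, giving width 1; this decomposition certifies tw(G) ≤ 1. Since G has at least one edge (e.g. 4–1), it is not an edgeless graph, so tw(G) ≥ 1. Combining the bounds, tw(G) = 1.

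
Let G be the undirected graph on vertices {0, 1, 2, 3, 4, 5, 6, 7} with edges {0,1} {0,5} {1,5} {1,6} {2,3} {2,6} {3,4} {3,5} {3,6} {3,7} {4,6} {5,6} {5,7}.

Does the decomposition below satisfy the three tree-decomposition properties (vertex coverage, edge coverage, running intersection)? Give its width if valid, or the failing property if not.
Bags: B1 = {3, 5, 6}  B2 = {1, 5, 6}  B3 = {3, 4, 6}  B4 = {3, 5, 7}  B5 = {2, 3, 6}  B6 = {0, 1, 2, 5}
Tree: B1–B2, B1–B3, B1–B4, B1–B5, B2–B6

A tree decomposition must satisfy three properties: every vertex lies in some bag; for every edge, both endpoints lie together in some bag; and for every vertex, the bags containing it form a connected subtree. Here bags containing vertex 2 are not connected in the tree, so the decomposition is invalid.

No — bags containing vertex 2 are not connected in the tree.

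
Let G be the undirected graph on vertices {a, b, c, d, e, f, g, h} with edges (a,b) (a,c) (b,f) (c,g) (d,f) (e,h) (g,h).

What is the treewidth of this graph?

A width-1 tree decomposition is:
Bags: B1 = {d, f}  B2 = {b, f}  B3 = {a, b}  B4 = {a, c}  B5 = {c, g}  B6 = {g, h}  B7 = {e, h}
Tree: B1–B2, B2–B3, B3–B4, B4–B5, B5–B6, B6–B7
The largest bag has 2 vertices, giving width 1; this decomposition certifies tw(G) ≤ 1. Since G has at least one edge (e.g. d–f), it is not an edgeless graph, so tw(G) ≥ 1. Hence tw(G) = 1 exactly.

1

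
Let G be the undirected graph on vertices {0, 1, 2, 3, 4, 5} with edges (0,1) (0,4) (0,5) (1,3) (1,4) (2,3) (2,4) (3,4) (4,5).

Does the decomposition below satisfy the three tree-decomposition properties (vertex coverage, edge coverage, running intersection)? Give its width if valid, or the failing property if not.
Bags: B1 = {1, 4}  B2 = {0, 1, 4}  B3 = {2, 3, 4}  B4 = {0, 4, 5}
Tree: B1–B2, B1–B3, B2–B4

No — edge (3,1) lies in no bag.

A tree decomposition must satisfy three properties: every vertex lies in some bag; for every edge, both endpoints lie together in some bag; and for every vertex, the bags containing it form a connected subtree. Here edge (3,1) lies in no bag, so the decomposition is invalid.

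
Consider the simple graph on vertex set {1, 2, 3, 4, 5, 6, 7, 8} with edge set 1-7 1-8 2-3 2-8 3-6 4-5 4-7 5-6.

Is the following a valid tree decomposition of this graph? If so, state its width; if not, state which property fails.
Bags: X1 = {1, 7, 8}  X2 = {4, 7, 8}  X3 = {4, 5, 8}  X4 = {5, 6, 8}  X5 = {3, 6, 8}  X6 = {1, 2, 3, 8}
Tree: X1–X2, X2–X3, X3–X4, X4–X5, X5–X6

No — bags containing vertex 1 are not connected in the tree.

A tree decomposition must satisfy three properties: every vertex lies in some bag; for every edge, both endpoints lie together in some bag; and for every vertex, the bags containing it form a connected subtree. Here bags containing vertex 1 are not connected in the tree, so the decomposition is invalid.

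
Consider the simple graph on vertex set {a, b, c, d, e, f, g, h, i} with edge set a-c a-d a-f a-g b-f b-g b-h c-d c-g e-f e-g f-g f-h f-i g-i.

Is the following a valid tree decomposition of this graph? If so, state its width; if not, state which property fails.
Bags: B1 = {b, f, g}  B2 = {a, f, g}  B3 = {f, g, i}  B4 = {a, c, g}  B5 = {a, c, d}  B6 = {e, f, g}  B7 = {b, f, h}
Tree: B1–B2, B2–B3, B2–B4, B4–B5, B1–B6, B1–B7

Every vertex of G appears in some bag (union = {a, b, c, d, e, f, g, h, i}); every edge is covered by a bag; and for each vertex v the set of bags containing v is connected in the bag tree. The decomposition is therefore valid. The largest bag has 3 vertices, so the width is 2.

Yes; width 2.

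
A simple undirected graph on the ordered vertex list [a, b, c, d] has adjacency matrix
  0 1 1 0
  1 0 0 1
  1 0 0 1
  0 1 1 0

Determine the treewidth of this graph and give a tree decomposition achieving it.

Treewidth 2.
One such decomposition:
Bags: B1 = {a, b, d}  B2 = {a, c, d}
Tree: B1–B2

Each bag holds 3 vertices, so the decomposition has width 2, which upper-bounds the treewidth. For the lower bound, G contains the cycle d–b–a–c–d, so G is not a forest; only forests have treewidth ≤ 1, hence tw(G) ≥ 2. Hence tw(G) = 2 exactly.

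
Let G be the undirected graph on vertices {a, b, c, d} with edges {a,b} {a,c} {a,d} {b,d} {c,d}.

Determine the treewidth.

A width-2 tree decomposition is:
Bags: B1 = {a, b, d}  B2 = {a, c, d}
Tree: B1–B2
Each bag holds 3 vertices, so the decomposition has width 2, which upper-bounds the treewidth. For the lower bound, the 3 vertices {a, c, d} are pairwise adjacent, and any tree decomposition puts a clique entirely inside one bag — forcing width ≥ 2. The upper and lower bounds meet at 2, so that is the treewidth.

2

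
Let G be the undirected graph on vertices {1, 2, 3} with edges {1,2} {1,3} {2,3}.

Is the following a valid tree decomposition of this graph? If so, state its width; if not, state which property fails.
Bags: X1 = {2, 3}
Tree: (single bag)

A tree decomposition must satisfy three properties: every vertex lies in some bag; for every edge, both endpoints lie together in some bag; and for every vertex, the bags containing it form a connected subtree. Here vertex 1 appears in no bag, so the decomposition is invalid.

No — vertex 1 appears in no bag.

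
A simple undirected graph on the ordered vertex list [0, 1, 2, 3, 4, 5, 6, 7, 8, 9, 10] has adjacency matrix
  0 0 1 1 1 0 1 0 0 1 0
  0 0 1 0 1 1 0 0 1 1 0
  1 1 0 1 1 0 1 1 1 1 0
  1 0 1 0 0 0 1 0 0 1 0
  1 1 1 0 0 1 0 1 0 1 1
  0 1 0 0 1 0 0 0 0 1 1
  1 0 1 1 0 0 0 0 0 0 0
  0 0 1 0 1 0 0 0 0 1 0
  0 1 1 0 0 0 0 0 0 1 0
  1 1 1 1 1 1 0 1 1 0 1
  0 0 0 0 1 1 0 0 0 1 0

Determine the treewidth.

3

A width-3 tree decomposition is:
Bags: B1 = {0, 2, 4, 9}  B2 = {1, 2, 4, 9}  B3 = {1, 4, 5, 9}  B4 = {0, 2, 3, 9}  B5 = {2, 4, 7, 9}  B6 = {4, 5, 9, 10}  B7 = {0, 2, 3, 6}  B8 = {1, 2, 8, 9}
Tree: B1–B2, B2–B3, B1–B4, B1–B5, B3–B6, B4–B7, B2–B8
Every bag has size at most 4, so the width is 4 − 1 = 3 and tw(G) ≤ 3. On the other hand G contains the 4-clique {1, 2, 8, 9}. A clique must lie in a single bag of any decomposition, so no decomposition can have width below 3. Therefore the treewidth is 3.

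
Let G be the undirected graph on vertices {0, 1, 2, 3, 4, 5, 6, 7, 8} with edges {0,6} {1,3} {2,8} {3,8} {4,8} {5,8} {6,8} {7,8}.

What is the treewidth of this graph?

1

A width-1 tree decomposition is:
Bags: B1 = {3, 8}  B2 = {2, 8}  B3 = {6, 8}  B4 = {5, 8}  B5 = {1, 3}  B6 = {7, 8}  B7 = {4, 8}  B8 = {0, 6}
Tree: B1–B2, B2–B3, B1–B4, B1–B5, B1–B6, B4–B7, B3–B8
The largest bag has 2 vertices, giving width 1; this decomposition certifies tw(G) ≤ 1. Any graph with an edge has treewidth ≥ 1, and G has the edge 8–3. Therefore the treewidth is 1.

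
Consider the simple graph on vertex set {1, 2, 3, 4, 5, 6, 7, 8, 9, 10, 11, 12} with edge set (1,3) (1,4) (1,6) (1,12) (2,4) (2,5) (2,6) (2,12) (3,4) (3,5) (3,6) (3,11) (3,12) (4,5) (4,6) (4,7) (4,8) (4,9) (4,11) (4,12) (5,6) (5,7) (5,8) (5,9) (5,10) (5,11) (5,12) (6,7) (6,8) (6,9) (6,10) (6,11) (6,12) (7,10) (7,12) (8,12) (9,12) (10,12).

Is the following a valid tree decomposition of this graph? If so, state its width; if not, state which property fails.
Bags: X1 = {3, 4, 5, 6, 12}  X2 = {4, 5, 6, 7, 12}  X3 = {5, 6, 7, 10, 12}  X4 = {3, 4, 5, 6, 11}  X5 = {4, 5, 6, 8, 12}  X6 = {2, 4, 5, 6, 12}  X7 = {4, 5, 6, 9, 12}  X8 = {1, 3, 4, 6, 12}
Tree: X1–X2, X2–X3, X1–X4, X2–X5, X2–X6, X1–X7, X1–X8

Yes; width 4.

Checking the three conditions: (i) the bags cover all of {1, 2, 3, 4, 5, 6, 7, 8, 9, 10, 11, 12}; (ii) for each edge, some bag contains both endpoints; (iii) the bags containing any fixed vertex form a subtree. All hold, so the decomposition is valid with width 5 − 1 = 4.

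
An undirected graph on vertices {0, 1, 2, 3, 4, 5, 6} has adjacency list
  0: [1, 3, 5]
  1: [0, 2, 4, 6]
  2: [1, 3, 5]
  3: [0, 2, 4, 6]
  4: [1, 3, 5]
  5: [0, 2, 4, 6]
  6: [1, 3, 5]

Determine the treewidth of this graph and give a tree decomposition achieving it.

Treewidth 3.
One optimal decomposition is:
Bags: B1 = {1, 2, 3, 5}  B2 = {1, 3, 5, 6}  B3 = {1, 3, 4, 5}  B4 = {0, 1, 3, 5}
Tree: B1–B2, B2–B3, B3–B4

Every bag has size at most 4, so the width is 4 − 1 = 3 and tw(G) ≤ 3. For the lower bound: the 4 vertex sets {1,2}, {5,6}, {3}, {4} are disjoint, each induces a connected subgraph, and every pair is joined by at least one edge of G. Contracting each set to a single vertex therefore yields K_{4} as a minor, and since treewidth is minor-monotone, tw(G) ≥ tw(K_{4}) = 3. Hence tw(G) = 3 exactly.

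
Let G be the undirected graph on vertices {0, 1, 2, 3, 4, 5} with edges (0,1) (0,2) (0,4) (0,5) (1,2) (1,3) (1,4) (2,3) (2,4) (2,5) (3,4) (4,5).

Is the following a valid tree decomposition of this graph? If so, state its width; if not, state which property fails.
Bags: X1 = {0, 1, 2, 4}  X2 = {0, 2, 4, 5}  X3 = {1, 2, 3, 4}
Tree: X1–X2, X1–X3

Yes; width 3.

Vertex coverage: the bags together contain {0, 1, 2, 3, 4, 5}, the full vertex set. Edge coverage: each edge of G has both endpoints in at least one bag. Running intersection: for every vertex, the bags containing it form a connected subtree. All three properties hold, so this is a valid tree decomposition of width max|bag| − 1 = 3, and hence tw(G) ≤ 3.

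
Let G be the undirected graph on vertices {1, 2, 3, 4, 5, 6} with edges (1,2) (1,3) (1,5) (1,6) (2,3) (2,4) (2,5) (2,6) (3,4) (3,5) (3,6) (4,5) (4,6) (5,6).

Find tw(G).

A width-4 tree decomposition is:
Bags: B1 = {2, 3, 4, 5, 6}  B2 = {1, 2, 3, 5, 6}
Tree: B1–B2
Each bag holds 5 vertices, so the decomposition has width 4, which upper-bounds the treewidth. For the lower bound, the 5 vertices {1, 2, 3, 5, 6} are pairwise adjacent, and any tree decomposition puts a clique entirely inside one bag — forcing width ≥ 4. Hence tw(G) = 4 exactly.

4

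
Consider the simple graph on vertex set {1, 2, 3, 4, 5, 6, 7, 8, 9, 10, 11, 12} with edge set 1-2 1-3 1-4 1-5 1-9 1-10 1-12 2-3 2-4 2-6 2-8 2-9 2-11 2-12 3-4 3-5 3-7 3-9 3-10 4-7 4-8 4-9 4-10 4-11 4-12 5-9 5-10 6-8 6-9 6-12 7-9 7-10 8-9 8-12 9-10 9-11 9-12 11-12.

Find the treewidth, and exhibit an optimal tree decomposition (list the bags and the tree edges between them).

Each bag holds 5 vertices, so the decomposition has width 4, which upper-bounds the treewidth. For the lower bound, the 5 vertices {1, 2, 3, 4, 9} are pairwise adjacent, and any tree decomposition puts a clique entirely inside one bag — forcing width ≥ 4. Hence tw(G) = 4 exactly.

Treewidth 4.
Bags: B1 = {2, 6, 8, 9, 12}  B2 = {2, 4, 8, 9, 12}  B3 = {1, 2, 4, 9, 12}  B4 = {1, 2, 3, 4, 9}  B5 = {2, 4, 9, 11, 12}  B6 = {1, 3, 4, 9, 10}  B7 = {3, 4, 7, 9, 10}  B8 = {1, 3, 5, 9, 10}
Tree: B1–B2, B2–B3, B3–B4, B2–B5, B4–B6, B6–B7, B6–B8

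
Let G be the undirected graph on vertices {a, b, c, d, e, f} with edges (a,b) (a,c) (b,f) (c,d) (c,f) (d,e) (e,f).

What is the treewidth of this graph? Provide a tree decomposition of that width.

Treewidth 2.
Bags: B1 = {c, d, e}  B2 = {c, e, f}  B3 = {a, c, f}  B4 = {a, b, f}
Tree: B1–B2, B2–B3, B3–B4

The largest bag has 3 vertices, giving width 2; this decomposition certifies tw(G) ≤ 2. The edges d–e–f–c–d form a cycle, so G is not a tree and its treewidth is at least 2. Combining the bounds, tw(G) = 2.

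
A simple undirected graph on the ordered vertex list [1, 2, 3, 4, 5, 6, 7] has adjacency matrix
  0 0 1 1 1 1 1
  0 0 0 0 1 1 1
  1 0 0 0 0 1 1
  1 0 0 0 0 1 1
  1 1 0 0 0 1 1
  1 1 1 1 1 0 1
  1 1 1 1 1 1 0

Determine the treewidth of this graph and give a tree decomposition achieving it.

Treewidth 3.
One such decomposition:
Bags: B1 = {1, 4, 6, 7}  B2 = {1, 3, 6, 7}  B3 = {1, 5, 6, 7}  B4 = {2, 5, 6, 7}
Tree: B1–B2, B2–B3, B3–B4

The largest bag has 4 vertices, giving width 3; this decomposition certifies tw(G) ≤ 3. On the other hand G contains the 4-clique {1, 3, 6, 7}. A clique must lie in a single bag of any decomposition, so no decomposition can have width below 3. Combining the bounds, tw(G) = 3.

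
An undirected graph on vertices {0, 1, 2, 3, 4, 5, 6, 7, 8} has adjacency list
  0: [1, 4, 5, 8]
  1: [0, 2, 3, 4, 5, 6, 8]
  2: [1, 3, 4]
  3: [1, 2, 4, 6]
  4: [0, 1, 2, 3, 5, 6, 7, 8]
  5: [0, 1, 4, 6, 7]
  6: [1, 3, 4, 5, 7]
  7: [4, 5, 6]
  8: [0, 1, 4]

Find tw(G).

A width-3 tree decomposition is:
Bags: B1 = {4, 5, 6, 7}  B2 = {1, 4, 5, 6}  B3 = {0, 1, 4, 5}  B4 = {0, 1, 4, 8}  B5 = {1, 3, 4, 6}  B6 = {1, 2, 3, 4}
Tree: B1–B2, B2–B3, B3–B4, B2–B5, B5–B6
The largest bag has 4 vertices, giving width 3; this decomposition certifies tw(G) ≤ 3. On the other hand G contains the 4-clique {0, 1, 4, 8}. A clique must lie in a single bag of any decomposition, so no decomposition can have width below 3. Hence tw(G) = 3 exactly.

3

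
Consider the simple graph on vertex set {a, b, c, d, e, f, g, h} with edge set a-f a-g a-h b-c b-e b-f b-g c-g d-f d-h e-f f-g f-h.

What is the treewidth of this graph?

2

A width-2 tree decomposition is:
Bags: B1 = {a, f, g}  B2 = {b, f, g}  B3 = {a, f, h}  B4 = {b, c, g}  B5 = {b, e, f}  B6 = {d, f, h}
Tree: B1–B2, B1–B3, B2–B4, B2–B5, B3–B6
The largest bag has 3 vertices, giving width 2; this decomposition certifies tw(G) ≤ 2. Conversely, {b, c, g} is a clique of size 3, and the vertices of any clique must share a bag in every tree decomposition; so some bag has ≥ 3 vertices and tw(G) ≥ 2. The upper and lower bounds meet at 2, so that is the treewidth.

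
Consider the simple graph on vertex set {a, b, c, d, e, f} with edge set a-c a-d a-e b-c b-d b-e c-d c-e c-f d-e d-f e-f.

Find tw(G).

A width-3 tree decomposition is:
Bags: B1 = {a, c, d, e}  B2 = {c, d, e, f}  B3 = {b, c, d, e}
Tree: B1–B2, B1–B3
Each bag holds 4 vertices, so the decomposition has width 3, which upper-bounds the treewidth. For the lower bound, the 4 vertices {a, c, d, e} are pairwise adjacent, and any tree decomposition puts a clique entirely inside one bag — forcing width ≥ 3. The upper and lower bounds meet at 3, so that is the treewidth.

3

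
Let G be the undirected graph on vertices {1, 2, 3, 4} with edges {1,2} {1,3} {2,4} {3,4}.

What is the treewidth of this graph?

A width-2 tree decomposition is:
Bags: B1 = {1, 2, 3}  B2 = {2, 3, 4}
Tree: B1–B2
The largest bag has 3 vertices, giving width 2; this decomposition certifies tw(G) ≤ 2. For the lower bound, G contains the cycle 2–1–3–4–2, so G is not a forest; only forests have treewidth ≤ 1, hence tw(G) ≥ 2. Combining the bounds, tw(G) = 2.

2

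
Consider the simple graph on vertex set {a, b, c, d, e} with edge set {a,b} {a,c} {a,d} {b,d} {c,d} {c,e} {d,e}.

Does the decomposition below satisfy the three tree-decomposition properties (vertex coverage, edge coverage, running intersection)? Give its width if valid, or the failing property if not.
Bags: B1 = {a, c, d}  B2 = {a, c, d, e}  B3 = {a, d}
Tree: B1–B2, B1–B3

A tree decomposition must satisfy three properties: every vertex lies in some bag; for every edge, both endpoints lie together in some bag; and for every vertex, the bags containing it form a connected subtree. Here vertex b appears in no bag, so the decomposition is invalid.

No — vertex b appears in no bag.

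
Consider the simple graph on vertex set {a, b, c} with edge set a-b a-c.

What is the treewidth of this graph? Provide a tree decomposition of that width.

Treewidth 1.
One optimal decomposition is:
Bags: B1 = {a, c}  B2 = {a, b}
Tree: B1–B2

The largest bag has 2 vertices, giving width 1; this decomposition certifies tw(G) ≤ 1. Since G has at least one edge (e.g. c–a), it is not an edgeless graph, so tw(G) ≥ 1. The upper and lower bounds meet at 1, so that is the treewidth.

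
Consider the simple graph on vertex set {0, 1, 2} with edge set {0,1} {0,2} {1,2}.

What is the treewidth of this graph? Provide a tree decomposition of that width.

Treewidth 2.
Bags: B1 = {0, 1, 2}
Tree: (single bag)

A single bag containing all 3 vertices is trivially a valid decomposition of width 2. For the lower bound, the 3 vertices {0, 1, 2} are pairwise adjacent, and any tree decomposition puts a clique entirely inside one bag — forcing width ≥ 2. Therefore the treewidth is 2.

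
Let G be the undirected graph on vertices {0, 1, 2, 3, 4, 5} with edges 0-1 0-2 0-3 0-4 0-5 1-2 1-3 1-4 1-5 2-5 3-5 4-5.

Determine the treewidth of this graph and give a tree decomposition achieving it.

Treewidth 3.
One such decomposition:
Bags: B1 = {0, 1, 2, 5}  B2 = {0, 1, 4, 5}  B3 = {0, 1, 3, 5}
Tree: B1–B2, B1–B3

Each bag holds 4 vertices, so the decomposition has width 3, which upper-bounds the treewidth. For the lower bound, the 4 vertices {0, 1, 2, 5} are pairwise adjacent, and any tree decomposition puts a clique entirely inside one bag — forcing width ≥ 3. Hence tw(G) = 3 exactly.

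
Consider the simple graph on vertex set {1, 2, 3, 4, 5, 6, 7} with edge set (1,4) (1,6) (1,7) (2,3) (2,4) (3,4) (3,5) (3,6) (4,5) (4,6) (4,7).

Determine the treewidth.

A width-2 tree decomposition is:
Bags: B1 = {1, 4, 6}  B2 = {1, 4, 7}  B3 = {3, 4, 6}  B4 = {3, 4, 5}  B5 = {2, 3, 4}
Tree: B1–B2, B1–B3, B3–B4, B4–B5
The largest bag has 3 vertices, giving width 2; this decomposition certifies tw(G) ≤ 2. For the lower bound, the 3 vertices {1, 4, 6} are pairwise adjacent, and any tree decomposition puts a clique entirely inside one bag — forcing width ≥ 2. The upper and lower bounds meet at 2, so that is the treewidth.

2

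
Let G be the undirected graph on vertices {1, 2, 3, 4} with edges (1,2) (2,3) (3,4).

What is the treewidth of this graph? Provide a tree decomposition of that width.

Every bag has size at most 2, so the width is 2 − 1 = 1 and tw(G) ≤ 1. Any graph with an edge has treewidth ≥ 1, and G has the edge 4–3. Therefore the treewidth is 1.

Treewidth 1.
One such decomposition:
Bags: B1 = {3, 4}  B2 = {2, 3}  B3 = {1, 2}
Tree: B1–B2, B2–B3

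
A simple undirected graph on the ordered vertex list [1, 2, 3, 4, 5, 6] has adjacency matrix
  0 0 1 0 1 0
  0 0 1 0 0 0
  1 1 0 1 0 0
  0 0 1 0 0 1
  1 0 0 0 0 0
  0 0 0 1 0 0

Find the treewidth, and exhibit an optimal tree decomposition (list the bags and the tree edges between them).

Treewidth 1.
Bags: B1 = {1, 3}  B2 = {2, 3}  B3 = {3, 4}  B4 = {1, 5}  B5 = {4, 6}
Tree: B1–B2, B1–B3, B1–B4, B3–B5

The largest bag has 2 vertices, giving width 1; this decomposition certifies tw(G) ≤ 1. G has an edge, so its treewidth is at least 1. Combining the bounds, tw(G) = 1.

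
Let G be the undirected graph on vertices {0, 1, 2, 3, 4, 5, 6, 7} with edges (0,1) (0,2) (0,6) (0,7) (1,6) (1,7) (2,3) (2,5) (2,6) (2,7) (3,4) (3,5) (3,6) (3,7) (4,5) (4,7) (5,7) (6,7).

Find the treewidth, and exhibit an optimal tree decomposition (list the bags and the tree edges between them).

Treewidth 3.
Bags: B1 = {2, 3, 5, 7}  B2 = {2, 3, 6, 7}  B3 = {0, 2, 6, 7}  B4 = {0, 1, 6, 7}  B5 = {3, 4, 5, 7}
Tree: B1–B2, B2–B3, B3–B4, B1–B5

Each bag holds 4 vertices, so the decomposition has width 3, which upper-bounds the treewidth. For the lower bound, the 4 vertices {0, 1, 6, 7} are pairwise adjacent, and any tree decomposition puts a clique entirely inside one bag — forcing width ≥ 3. Combining the bounds, tw(G) = 3.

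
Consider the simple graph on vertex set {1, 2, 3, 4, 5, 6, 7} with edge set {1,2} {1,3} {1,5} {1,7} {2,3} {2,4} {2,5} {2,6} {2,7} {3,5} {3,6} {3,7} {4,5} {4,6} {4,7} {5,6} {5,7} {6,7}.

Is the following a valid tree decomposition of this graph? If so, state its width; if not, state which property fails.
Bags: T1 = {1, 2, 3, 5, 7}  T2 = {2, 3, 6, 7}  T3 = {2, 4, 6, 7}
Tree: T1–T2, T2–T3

No — edge (5,6) lies in no bag.

A tree decomposition must satisfy three properties: every vertex lies in some bag; for every edge, both endpoints lie together in some bag; and for every vertex, the bags containing it form a connected subtree. Here edge (5,6) lies in no bag, so the decomposition is invalid.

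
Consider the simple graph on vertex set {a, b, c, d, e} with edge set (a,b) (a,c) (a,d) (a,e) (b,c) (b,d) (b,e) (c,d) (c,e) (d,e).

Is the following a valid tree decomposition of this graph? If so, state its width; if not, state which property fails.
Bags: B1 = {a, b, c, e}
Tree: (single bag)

A tree decomposition must satisfy three properties: every vertex lies in some bag; for every edge, both endpoints lie together in some bag; and for every vertex, the bags containing it form a connected subtree. Here vertex d appears in no bag, so the decomposition is invalid.

No — vertex d appears in no bag.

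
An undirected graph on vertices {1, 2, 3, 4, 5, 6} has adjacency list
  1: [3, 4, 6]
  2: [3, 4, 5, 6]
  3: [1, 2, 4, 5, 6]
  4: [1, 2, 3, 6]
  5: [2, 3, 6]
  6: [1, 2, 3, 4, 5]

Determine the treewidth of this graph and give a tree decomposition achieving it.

Treewidth 3.
Bags: B1 = {2, 3, 5, 6}  B2 = {2, 3, 4, 6}  B3 = {1, 3, 4, 6}
Tree: B1–B2, B2–B3

Each bag holds 4 vertices, so the decomposition has width 3, which upper-bounds the treewidth. Conversely, {1, 3, 4, 6} is a clique of size 4, and the vertices of any clique must share a bag in every tree decomposition; so some bag has ≥ 4 vertices and tw(G) ≥ 3. The upper and lower bounds meet at 3, so that is the treewidth.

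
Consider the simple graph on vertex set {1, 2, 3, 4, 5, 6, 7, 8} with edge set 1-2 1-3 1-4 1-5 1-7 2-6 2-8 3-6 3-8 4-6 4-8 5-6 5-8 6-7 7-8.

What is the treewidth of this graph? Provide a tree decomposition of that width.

Every bag has size at most 4, so the width is 4 − 1 = 3 and tw(G) ≤ 3. For the lower bound: the 4 vertex sets {1,5}, {7,8}, {6}, {3} are disjoint, each induces a connected subgraph, and every pair is joined by at least one edge of G. Contracting each set to a single vertex therefore yields K_{4} as a minor, and since treewidth is minor-monotone, tw(G) ≥ tw(K_{4}) = 3. Therefore the treewidth is 3.

Treewidth 3.
Bags: B1 = {1, 5, 6, 8}  B2 = {1, 6, 7, 8}  B3 = {1, 3, 6, 8}  B4 = {1, 2, 6, 8}  B5 = {1, 4, 6, 8}
Tree: B1–B2, B2–B3, B3–B4, B4–B5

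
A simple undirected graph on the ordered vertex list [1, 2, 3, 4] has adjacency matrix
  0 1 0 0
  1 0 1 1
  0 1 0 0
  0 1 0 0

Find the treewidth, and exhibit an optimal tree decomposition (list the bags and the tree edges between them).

Every bag has size at most 2, so the width is 2 − 1 = 1 and tw(G) ≤ 1. Any graph with an edge has treewidth ≥ 1, and G has the edge 1–2. The upper and lower bounds meet at 1, so that is the treewidth.

Treewidth 1.
Bags: B1 = {1, 2}  B2 = {2, 4}  B3 = {2, 3}
Tree: B1–B2, B2–B3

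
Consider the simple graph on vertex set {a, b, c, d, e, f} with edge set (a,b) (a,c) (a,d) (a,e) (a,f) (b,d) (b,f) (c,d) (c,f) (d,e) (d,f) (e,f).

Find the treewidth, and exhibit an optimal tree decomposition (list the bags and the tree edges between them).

Treewidth 3.
One optimal decomposition is:
Bags: B1 = {a, b, d, f}  B2 = {a, d, e, f}  B3 = {a, c, d, f}
Tree: B1–B2, B2–B3

Each bag holds 4 vertices, so the decomposition has width 3, which upper-bounds the treewidth. Conversely, {a, d, e, f} is a clique of size 4, and the vertices of any clique must share a bag in every tree decomposition; so some bag has ≥ 4 vertices and tw(G) ≥ 3. Hence tw(G) = 3 exactly.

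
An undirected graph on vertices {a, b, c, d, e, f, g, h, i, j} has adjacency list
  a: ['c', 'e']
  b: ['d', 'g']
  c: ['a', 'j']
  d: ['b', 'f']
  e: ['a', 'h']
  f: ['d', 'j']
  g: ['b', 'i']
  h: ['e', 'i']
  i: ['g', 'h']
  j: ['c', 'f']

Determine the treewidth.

A width-2 tree decomposition is:
Bags: B1 = {a, c, j}  B2 = {a, e, j}  B3 = {e, h, j}  B4 = {h, i, j}  B5 = {g, i, j}  B6 = {b, g, j}  B7 = {b, d, j}  B8 = {d, f, j}
Tree: B1–B2, B2–B3, B3–B4, B4–B5, B5–B6, B6–B7, B7–B8
Every bag has size at most 3, so the width is 3 − 1 = 2 and tw(G) ≤ 2. The edges j–c–a–e–h–i–g–b–d–f–j form a cycle, so G is not a tree and its treewidth is at least 2. Hence tw(G) = 2 exactly.

2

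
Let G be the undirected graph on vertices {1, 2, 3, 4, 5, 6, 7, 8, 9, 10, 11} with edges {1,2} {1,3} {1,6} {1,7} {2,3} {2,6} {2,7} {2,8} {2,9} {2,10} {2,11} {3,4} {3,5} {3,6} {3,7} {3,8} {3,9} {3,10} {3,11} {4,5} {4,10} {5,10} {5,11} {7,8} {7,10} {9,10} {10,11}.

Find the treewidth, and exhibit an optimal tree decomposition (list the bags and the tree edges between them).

Treewidth 3.
One such decomposition:
Bags: B1 = {1, 2, 3, 7}  B2 = {2, 3, 7, 10}  B3 = {2, 3, 10, 11}  B4 = {1, 2, 3, 6}  B5 = {2, 3, 7, 8}  B6 = {3, 5, 10, 11}  B7 = {2, 3, 9, 10}  B8 = {3, 4, 5, 10}
Tree: B1–B2, B2–B3, B1–B4, B1–B5, B3–B6, B2–B7, B6–B8

The largest bag has 4 vertices, giving width 3; this decomposition certifies tw(G) ≤ 3. On the other hand G contains the 4-clique {2, 3, 9, 10}. A clique must lie in a single bag of any decomposition, so no decomposition can have width below 3. Therefore the treewidth is 3.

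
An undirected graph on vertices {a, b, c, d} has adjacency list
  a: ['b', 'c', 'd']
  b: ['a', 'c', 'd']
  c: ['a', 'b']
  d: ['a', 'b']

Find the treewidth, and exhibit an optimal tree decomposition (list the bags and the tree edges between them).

Each bag holds 3 vertices, so the decomposition has width 2, which upper-bounds the treewidth. Conversely, {a, b, d} is a clique of size 3, and the vertices of any clique must share a bag in every tree decomposition; so some bag has ≥ 3 vertices and tw(G) ≥ 2. Hence tw(G) = 2 exactly.

Treewidth 2.
Bags: B1 = {a, b, d}  B2 = {a, b, c}
Tree: B1–B2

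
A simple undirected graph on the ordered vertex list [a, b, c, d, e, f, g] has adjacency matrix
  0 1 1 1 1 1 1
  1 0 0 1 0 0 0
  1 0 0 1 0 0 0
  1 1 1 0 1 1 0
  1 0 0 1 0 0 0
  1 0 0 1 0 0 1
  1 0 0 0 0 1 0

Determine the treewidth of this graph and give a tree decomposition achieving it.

Treewidth 2.
One optimal decomposition is:
Bags: B1 = {a, c, d}  B2 = {a, d, f}  B3 = {a, b, d}  B4 = {a, f, g}  B5 = {a, d, e}
Tree: B1–B2, B2–B3, B2–B4, B3–B5

The largest bag has 3 vertices, giving width 2; this decomposition certifies tw(G) ≤ 2. On the other hand G contains the 3-clique {a, d, e}. A clique must lie in a single bag of any decomposition, so no decomposition can have width below 2. Therefore the treewidth is 2.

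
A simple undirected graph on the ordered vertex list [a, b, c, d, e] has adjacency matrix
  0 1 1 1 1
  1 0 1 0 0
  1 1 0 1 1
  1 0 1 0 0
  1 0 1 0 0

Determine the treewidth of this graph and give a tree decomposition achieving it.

Each bag holds 3 vertices, so the decomposition has width 2, which upper-bounds the treewidth. Conversely, {a, c, d} is a clique of size 3, and the vertices of any clique must share a bag in every tree decomposition; so some bag has ≥ 3 vertices and tw(G) ≥ 2. Therefore the treewidth is 2.

Treewidth 2.
One such decomposition:
Bags: B1 = {a, c, d}  B2 = {a, c, e}  B3 = {a, b, c}
Tree: B1–B2, B1–B3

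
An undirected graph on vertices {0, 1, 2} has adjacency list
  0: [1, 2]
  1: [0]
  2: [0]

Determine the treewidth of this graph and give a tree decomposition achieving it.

Every bag has size at most 2, so the width is 2 − 1 = 1 and tw(G) ≤ 1. G has an edge, so its treewidth is at least 1. Hence tw(G) = 1 exactly.

Treewidth 1.
One such decomposition:
Bags: B1 = {0, 2}  B2 = {0, 1}
Tree: B1–B2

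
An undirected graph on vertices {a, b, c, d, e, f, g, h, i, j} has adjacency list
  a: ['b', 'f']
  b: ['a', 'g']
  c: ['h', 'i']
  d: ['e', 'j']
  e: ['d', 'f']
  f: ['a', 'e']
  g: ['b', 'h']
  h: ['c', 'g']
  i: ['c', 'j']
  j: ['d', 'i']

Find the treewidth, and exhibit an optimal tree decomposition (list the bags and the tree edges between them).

Every bag has size at most 3, so the width is 3 − 1 = 2 and tw(G) ≤ 2. Since c–h–g–b–a–f–e–d–j–i–c is a cycle in G, G is not acyclic. Forests are exactly the graphs of treewidth ≤ 1, so tw(G) ≥ 2. Combining the bounds, tw(G) = 2.

Treewidth 2.
Bags: B1 = {c, g, h}  B2 = {b, c, g}  B3 = {a, b, c}  B4 = {a, c, f}  B5 = {c, e, f}  B6 = {c, d, e}  B7 = {c, d, j}  B8 = {c, i, j}
Tree: B1–B2, B2–B3, B3–B4, B4–B5, B5–B6, B6–B7, B7–B8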